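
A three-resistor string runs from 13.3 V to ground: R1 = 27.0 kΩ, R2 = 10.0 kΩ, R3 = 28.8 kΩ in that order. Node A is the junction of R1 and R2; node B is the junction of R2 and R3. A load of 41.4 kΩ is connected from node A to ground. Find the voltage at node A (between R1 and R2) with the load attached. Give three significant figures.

Below node A the series string R2+R3 = 38.80 kΩ sits in parallel with the 41.4 kΩ load: 20.03 kΩ.
V_A = 13.3 × 20.03/(27.0 + 20.03) = 5.66 V.

V ≈ 5.66 V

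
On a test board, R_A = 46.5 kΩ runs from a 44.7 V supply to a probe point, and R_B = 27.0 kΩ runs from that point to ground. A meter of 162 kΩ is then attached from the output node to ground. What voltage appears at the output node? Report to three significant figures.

The load sits in parallel with R_B: R_B‖R_L = (27.0 × 162) / (27.0 + 162) = 23.14 kΩ.
V_out = 44.7 × 23.14 / (46.5 + 23.14) = 44.7 × 23.14/69.64 = 14.9 V.

V_out ≈ 14.9 V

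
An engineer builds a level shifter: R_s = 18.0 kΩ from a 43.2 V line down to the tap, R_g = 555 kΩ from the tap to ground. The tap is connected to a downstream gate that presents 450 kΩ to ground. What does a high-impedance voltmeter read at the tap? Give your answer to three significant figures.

V_out ≈ 40.3 V

The load sits in parallel with R_g: R_g‖R_L = (555 × 450) / (555 + 450) = 248.5 kΩ.
V_out = 43.2 × 248.5 / (18.0 + 248.5) = 43.2 × 248.5/266.5 = 40.3 V.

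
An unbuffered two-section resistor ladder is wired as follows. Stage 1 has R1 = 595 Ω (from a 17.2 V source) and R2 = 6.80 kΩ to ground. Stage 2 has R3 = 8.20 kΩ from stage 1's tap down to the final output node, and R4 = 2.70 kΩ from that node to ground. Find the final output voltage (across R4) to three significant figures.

V_out ≈ 3.73 V

Stage 2 presents R3+R4 = 10900 Ω as a load on stage 1's tap.
Stage 1's lower leg becomes R2‖(R3+R4) = 4188 Ω, so V_mid = 17.2 × 4188/4783 = 15.06 V.
Stage 2 is itself unloaded: V_out = V_mid × R4/(R3+R4) = 15.06 × 2700/10900 = 3.73 V.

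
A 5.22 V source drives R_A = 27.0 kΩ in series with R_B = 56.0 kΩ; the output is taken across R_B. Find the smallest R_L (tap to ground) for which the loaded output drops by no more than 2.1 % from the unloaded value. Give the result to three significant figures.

Output resistance R_th = R_A‖R_B = (27.0 × 56.0)/83.00 = 18.22 kΩ.
The fractional drop is R_th/(R_th + R_L); requiring this ≤ 0.0210 gives R_L ≥ R_th(1/0.0210 − 1) = 18.22 × 46.62 = 849 kΩ.

R_L(min) ≈ 849 kΩ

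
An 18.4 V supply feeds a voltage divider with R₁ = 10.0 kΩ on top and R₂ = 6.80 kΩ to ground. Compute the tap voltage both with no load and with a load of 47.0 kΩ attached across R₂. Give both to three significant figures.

Open-circuit: V = 18.4 × 6.80/(10.0 + 6.80) = 7.45 V.
With the load, R₂ becomes R₂‖R_L = 5.941 kΩ, so V = 18.4 × 5.941/15.94 = 6.86 V.

Unloaded: 7.45 V; loaded: 6.86 V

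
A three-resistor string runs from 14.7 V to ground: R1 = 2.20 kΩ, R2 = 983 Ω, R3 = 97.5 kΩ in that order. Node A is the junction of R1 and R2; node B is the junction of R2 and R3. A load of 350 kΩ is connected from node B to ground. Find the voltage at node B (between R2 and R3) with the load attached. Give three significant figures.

V ≈ 14.1 V

At node B, R3 is in parallel with the load: R3‖R_L = 76260 Ω.
Below node A the resistance is R2 + (R3‖R_L) = 77240 Ω, so V_A = 14.7 × 77240/79440 = 14.29 V.
Then V_B = V_A × (R3‖R_L)/(R2 + R3‖R_L) = 14.29 × 76260/77240 = 14.1 V.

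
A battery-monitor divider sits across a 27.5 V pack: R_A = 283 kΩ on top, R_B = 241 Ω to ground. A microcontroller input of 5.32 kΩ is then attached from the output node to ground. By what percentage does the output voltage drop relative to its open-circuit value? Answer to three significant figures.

4.33 %

The divider's output (Thévenin) resistance is R_A‖R_B = 240.8 Ω.
Fractional drop under load = R_th/(R_th + R_L) = 240.8 / (240.8 + 5320) = 0.04330.
So the output falls by 4.33 %.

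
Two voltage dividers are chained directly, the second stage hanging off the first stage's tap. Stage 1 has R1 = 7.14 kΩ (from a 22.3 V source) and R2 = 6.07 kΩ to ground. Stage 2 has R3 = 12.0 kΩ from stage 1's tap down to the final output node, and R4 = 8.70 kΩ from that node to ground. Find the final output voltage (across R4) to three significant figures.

V_out ≈ 3.72 V

Stage 2 presents R3+R4 = 20.70 kΩ as a load on stage 1's tap.
Stage 1's lower leg becomes R2‖(R3+R4) = 4.694 kΩ, so V_mid = 22.3 × 4.694/11.83 = 8.845 V.
Stage 2 is itself unloaded: V_out = V_mid × R4/(R3+R4) = 8.845 × 8.70/20.70 = 3.72 V.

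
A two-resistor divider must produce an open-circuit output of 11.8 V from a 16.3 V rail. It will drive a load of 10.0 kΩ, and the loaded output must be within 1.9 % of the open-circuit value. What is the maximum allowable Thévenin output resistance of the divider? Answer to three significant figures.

Loading drop = R_th/(R_th + R_L) ≤ 0.0190, so R_th ≤ R_L · ε/(1−ε) = 10.0 kΩ × 0.0190/0.9810 = 194 Ω.

R_th ≤ 194 Ω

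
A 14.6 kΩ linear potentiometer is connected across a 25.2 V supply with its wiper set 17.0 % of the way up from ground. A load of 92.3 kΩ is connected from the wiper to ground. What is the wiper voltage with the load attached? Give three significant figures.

V ≈ 4.19 V

The wiper splits the pot into (1−α)R = 12.12 kΩ above and αR = 2.482 kΩ below.
Lower section ‖ load = 2.417 kΩ.
V_wiper = 25.2 × 2.417/(12.12 + 2.417) = 4.19 V.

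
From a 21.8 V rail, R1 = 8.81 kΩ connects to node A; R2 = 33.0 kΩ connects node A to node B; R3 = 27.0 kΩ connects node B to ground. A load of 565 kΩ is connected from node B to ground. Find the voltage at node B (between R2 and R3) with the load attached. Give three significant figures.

V ≈ 8.31 V

At node B, R3 is in parallel with the load: R3‖R_L = 25.77 kΩ.
Below node A the resistance is R2 + (R3‖R_L) = 58.77 kΩ, so V_A = 21.8 × 58.77/67.58 = 18.96 V.
Then V_B = V_A × (R3‖R_L)/(R2 + R3‖R_L) = 18.96 × 25.77/58.77 = 8.31 V.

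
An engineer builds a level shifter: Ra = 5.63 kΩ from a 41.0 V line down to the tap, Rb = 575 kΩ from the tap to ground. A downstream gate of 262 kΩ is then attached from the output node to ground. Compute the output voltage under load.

The load sits in parallel with Rb: Rb‖R_L = (575 × 262) / (575 + 262) = 180.0 kΩ.
V_out = 41.0 × 180.0 / (5.63 + 180.0) = 41.0 × 180.0/185.6 = 39.8 V.

V_out ≈ 39.8 V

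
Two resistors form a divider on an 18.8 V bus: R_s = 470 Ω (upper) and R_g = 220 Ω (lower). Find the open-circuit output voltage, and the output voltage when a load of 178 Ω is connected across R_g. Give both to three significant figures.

Unloaded: 5.99 V; loaded: 3.25 V

Open-circuit: V = 18.8 × 220/(470 + 220) = 5.99 V.
With the load, R_g becomes R_g‖R_L = 98.39 Ω, so V = 18.8 × 98.39/568.4 = 3.25 V.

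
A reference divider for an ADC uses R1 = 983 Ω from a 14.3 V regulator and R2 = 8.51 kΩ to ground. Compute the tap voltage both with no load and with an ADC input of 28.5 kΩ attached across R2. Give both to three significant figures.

Open-circuit: V = 14.3 × 8510/(983 + 8510) = 12.8 V.
With the load, R2 becomes R2‖R_L = 6553 Ω, so V = 14.3 × 6553/7536 = 12.4 V.

Unloaded: 12.8 V; loaded: 12.4 V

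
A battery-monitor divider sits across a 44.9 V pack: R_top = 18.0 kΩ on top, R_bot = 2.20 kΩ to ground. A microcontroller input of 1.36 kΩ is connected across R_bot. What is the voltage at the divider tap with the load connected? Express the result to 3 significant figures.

V_out ≈ 2.00 V

The load sits in parallel with R_bot: R_bot‖R_L = (2.20 × 1.36) / (2.20 + 1.36) = 0.8404 kΩ.
V_out = 44.9 × 0.8404 / (18.0 + 0.8404) = 44.9 × 0.8404/18.84 = 2.00 V.
(Unloaded it would have been 4.89 V.)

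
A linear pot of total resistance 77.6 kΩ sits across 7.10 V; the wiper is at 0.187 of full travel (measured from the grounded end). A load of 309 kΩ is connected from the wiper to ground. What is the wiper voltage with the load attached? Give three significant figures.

V ≈ 1.28 V

The wiper splits the pot into (1−α)R = 63.09 kΩ above and αR = 14.51 kΩ below.
Lower section ‖ load = 13.86 kΩ.
V_wiper = 7.10 × 13.86/(63.09 + 13.86) = 1.28 V.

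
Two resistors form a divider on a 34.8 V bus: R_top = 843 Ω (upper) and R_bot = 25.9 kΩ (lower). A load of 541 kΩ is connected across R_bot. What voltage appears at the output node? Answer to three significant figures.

V_out ≈ 33.7 V

The load sits in parallel with R_bot: R_bot‖R_L = (25900 × 541000) / (25900 + 541000) = 24720 Ω.
V_out = 34.8 × 24720 / (843 + 24720) = 34.8 × 24720/25560 = 33.7 V.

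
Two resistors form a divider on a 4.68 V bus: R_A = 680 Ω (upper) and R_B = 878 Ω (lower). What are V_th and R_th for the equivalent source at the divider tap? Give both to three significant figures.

V_th is the open-circuit tap voltage: 4.68 × 878/(680 + 878) = 2.64 V.
With the supply zeroed, R_A and R_B appear in parallel from the tap: R_th = R_A‖R_B = (680 × 878)/1558 = 383 Ω.

V_th = 2.64 V, R_th = 383 Ω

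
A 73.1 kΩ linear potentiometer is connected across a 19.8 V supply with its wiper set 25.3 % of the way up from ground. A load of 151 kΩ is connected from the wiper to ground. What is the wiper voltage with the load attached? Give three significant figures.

The wiper splits the pot into (1−α)R = 54.61 kΩ above and αR = 18.49 kΩ below.
Lower section ‖ load = 16.48 kΩ.
V_wiper = 19.8 × 16.48/(54.61 + 16.48) = 4.59 V.

V ≈ 4.59 V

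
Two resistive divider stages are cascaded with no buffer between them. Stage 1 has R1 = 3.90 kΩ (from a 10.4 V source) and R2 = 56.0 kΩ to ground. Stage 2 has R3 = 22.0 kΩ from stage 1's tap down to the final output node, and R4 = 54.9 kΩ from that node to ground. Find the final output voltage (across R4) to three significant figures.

V_out ≈ 6.63 V

Stage 2 presents R3+R4 = 76.90 kΩ as a load on stage 1's tap.
Stage 1's lower leg becomes R2‖(R3+R4) = 32.40 kΩ, so V_mid = 10.4 × 32.40/36.30 = 9.283 V.
Stage 2 is itself unloaded: V_out = V_mid × R4/(R3+R4) = 9.283 × 54.9/76.90 = 6.63 V.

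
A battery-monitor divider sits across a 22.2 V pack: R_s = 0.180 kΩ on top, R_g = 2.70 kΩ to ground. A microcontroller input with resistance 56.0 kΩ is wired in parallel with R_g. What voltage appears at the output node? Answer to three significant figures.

V_out ≈ 20.7 V

The load sits in parallel with R_g: R_g‖R_L = (2700 × 56000) / (2700 + 56000) = 2576 Ω.
V_out = 22.2 × 2576 / (180 + 2576) = 22.2 × 2576/2756 = 20.7 V.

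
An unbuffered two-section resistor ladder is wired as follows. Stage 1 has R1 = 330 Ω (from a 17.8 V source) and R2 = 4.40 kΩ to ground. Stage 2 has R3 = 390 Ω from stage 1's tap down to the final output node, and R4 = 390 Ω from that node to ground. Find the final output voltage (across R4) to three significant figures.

V_out ≈ 5.94 V

Stage 2 presents R3+R4 = 780.0 Ω as a load on stage 1's tap.
Stage 1's lower leg becomes R2‖(R3+R4) = 662.5 Ω, so V_mid = 17.8 × 662.5/992.5 = 11.88 V.
Stage 2 is itself unloaded: V_out = V_mid × R4/(R3+R4) = 11.88 × 390/780.0 = 5.94 V.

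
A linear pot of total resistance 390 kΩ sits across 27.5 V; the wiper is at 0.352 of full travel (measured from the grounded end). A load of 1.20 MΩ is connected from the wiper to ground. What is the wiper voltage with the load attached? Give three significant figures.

V ≈ 9.01 V

The wiper splits the pot into (1−α)R = 252.7 kΩ above and αR = 137.3 kΩ below.
Lower section ‖ load = 123.2 kΩ.
V_wiper = 27.5 × 123.2/(252.7 + 123.2) = 9.01 V.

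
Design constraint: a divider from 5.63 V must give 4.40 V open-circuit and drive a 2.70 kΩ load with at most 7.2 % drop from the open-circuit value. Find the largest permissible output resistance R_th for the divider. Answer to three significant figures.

Loading drop = R_th/(R_th + R_L) ≤ 0.0720, so R_th ≤ R_L · ε/(1−ε) = 2.70 kΩ × 0.0720/0.9280 = 209 Ω.

R_th ≤ 209 Ω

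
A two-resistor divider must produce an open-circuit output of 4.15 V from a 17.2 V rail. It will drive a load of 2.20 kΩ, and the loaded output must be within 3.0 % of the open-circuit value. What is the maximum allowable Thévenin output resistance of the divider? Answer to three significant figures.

R_th ≤ 68.0 Ω

Loading drop = R_th/(R_th + R_L) ≤ 0.0300, so R_th ≤ R_L · ε/(1−ε) = 2.20 kΩ × 0.0300/0.9700 = 68.0 Ω.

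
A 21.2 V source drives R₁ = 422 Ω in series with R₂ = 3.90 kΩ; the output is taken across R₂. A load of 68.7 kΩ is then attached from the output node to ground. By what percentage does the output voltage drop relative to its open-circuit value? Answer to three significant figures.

The divider's output (Thévenin) resistance is R₁‖R₂ = 380.8 Ω.
Fractional drop under load = R_th/(R_th + R_L) = 380.8 / (380.8 + 68700) = 0.005512.
So the output falls by 0.551 %.

0.551 %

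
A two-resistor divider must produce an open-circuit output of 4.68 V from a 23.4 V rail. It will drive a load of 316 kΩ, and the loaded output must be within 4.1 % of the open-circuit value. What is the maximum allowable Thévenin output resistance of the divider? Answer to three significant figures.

Loading drop = R_th/(R_th + R_L) ≤ 0.0410, so R_th ≤ R_L · ε/(1−ε) = 316 kΩ × 0.0410/0.9590 = 13.5 kΩ.
(Any R1, R2 with R2/(R1+R2) = 0.200 and R1‖R2 ≤ 13.5 kΩ will meet the spec.)

R_th ≤ 13.5 kΩ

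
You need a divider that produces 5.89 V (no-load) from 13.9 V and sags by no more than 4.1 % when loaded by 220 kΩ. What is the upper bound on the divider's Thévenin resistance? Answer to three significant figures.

Loading drop = R_th/(R_th + R_L) ≤ 0.0410, so R_th ≤ R_L · ε/(1−ε) = 220 kΩ × 0.0410/0.9590 = 9.41 kΩ.

R_th ≤ 9.41 kΩ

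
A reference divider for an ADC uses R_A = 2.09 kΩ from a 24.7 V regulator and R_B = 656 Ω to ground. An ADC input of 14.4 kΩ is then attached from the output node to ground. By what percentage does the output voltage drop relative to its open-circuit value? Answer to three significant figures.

3.35 %

The divider's output (Thévenin) resistance is R_A‖R_B = 499.3 Ω.
Fractional drop under load = R_th/(R_th + R_L) = 499.3 / (499.3 + 14400) = 0.03351.
So the output falls by 3.35 %.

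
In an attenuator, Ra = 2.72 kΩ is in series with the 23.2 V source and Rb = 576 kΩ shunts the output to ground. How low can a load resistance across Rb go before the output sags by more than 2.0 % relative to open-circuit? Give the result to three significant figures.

R_L(min) ≈ 133 kΩ

Output resistance R_th = Ra‖Rb = (2.72 × 576)/578.7 = 2.707 kΩ.
The fractional drop is R_th/(R_th + R_L); requiring this ≤ 0.0200 gives R_L ≥ R_th(1/0.0200 − 1) = 2.707 × 49.00 = 133 kΩ.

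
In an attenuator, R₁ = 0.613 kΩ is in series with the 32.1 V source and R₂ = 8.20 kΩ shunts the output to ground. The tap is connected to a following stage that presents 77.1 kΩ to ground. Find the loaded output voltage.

The load sits in parallel with R₂: R₂‖R_L = (8200 × 77100) / (8200 + 77100) = 7412 Ω.
V_out = 32.1 × 7412 / (613 + 7412) = 32.1 × 7412/8025 = 29.6 V.

V_out ≈ 29.6 V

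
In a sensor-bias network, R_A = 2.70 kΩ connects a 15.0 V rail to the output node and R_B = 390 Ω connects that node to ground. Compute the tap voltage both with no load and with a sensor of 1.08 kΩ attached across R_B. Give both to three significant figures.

Open-circuit: V = 15.0 × 390/(2700 + 390) = 1.89 V.
With the load, R_B becomes R_B‖R_L = 286.5 Ω, so V = 15.0 × 286.5/2987 = 1.44 V.

Unloaded: 1.89 V; loaded: 1.44 V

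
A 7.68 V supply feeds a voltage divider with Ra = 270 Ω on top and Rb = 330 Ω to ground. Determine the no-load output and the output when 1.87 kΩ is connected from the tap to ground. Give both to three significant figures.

Unloaded: 4.22 V; loaded: 3.91 V

Open-circuit: V = 7.68 × 330/(270 + 330) = 4.22 V.
With the load, Rb becomes Rb‖R_L = 280.5 Ω, so V = 7.68 × 280.5/550.5 = 3.91 V.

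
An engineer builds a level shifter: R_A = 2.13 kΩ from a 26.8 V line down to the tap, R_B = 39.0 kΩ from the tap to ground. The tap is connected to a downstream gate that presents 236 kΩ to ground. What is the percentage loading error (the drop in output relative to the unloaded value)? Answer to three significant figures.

The divider's output (Thévenin) resistance is R_A‖R_B = 2.020 kΩ.
Fractional drop under load = R_th/(R_th + R_L) = 2.020 / (2.020 + 236) = 0.008485.
So the output falls by 0.849 %.

0.849 %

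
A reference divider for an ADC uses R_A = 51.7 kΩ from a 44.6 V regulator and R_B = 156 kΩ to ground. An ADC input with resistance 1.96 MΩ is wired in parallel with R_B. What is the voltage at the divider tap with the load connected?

The load sits in parallel with R_B: R_B‖R_L = (156 × 1960) / (156 + 1960) = 144.5 kΩ.
V_out = 44.6 × 144.5 / (51.7 + 144.5) = 44.6 × 144.5/196.2 = 32.8 V.

V_out ≈ 32.8 V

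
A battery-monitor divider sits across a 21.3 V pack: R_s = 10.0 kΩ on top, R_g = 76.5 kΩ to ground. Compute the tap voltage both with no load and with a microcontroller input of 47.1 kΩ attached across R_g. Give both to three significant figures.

Open-circuit: V = 21.3 × 76.5/(10.0 + 76.5) = 18.8 V.
With the load, R_g becomes R_g‖R_L = 29.15 kΩ, so V = 21.3 × 29.15/39.15 = 15.9 V.

Unloaded: 18.8 V; loaded: 15.9 V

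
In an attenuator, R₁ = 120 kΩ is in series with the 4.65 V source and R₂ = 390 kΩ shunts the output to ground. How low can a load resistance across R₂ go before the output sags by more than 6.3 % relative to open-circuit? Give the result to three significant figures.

Output resistance R_th = R₁‖R₂ = (120 × 390)/510.0 = 91.76 kΩ.
The fractional drop is R_th/(R_th + R_L); requiring this ≤ 0.0630 gives R_L ≥ R_th(1/0.0630 − 1) = 91.76 × 14.87 = 1.36 MΩ.

R_L(min) ≈ 1.36 MΩ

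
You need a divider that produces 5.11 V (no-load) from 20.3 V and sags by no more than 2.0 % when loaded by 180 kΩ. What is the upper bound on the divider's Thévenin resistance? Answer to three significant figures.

Loading drop = R_th/(R_th + R_L) ≤ 0.0200, so R_th ≤ R_L · ε/(1−ε) = 180 kΩ × 0.0200/0.9800 = 3.67 kΩ.

R_th ≤ 3.67 kΩ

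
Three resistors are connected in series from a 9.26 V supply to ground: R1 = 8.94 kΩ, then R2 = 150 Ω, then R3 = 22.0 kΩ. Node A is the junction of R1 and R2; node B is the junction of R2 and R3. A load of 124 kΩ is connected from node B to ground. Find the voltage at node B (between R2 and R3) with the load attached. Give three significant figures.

At node B, R3 is in parallel with the load: R3‖R_L = 18680 Ω.
Below node A the resistance is R2 + (R3‖R_L) = 18830 Ω, so V_A = 9.26 × 18830/27770 = 6.279 V.
Then V_B = V_A × (R3‖R_L)/(R2 + R3‖R_L) = 6.279 × 18680/18830 = 6.23 V.

V ≈ 6.23 V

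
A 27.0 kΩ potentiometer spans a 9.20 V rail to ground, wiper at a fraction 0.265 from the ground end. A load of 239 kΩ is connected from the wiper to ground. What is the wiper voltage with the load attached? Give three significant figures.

V ≈ 2.39 V

The wiper splits the pot into (1−α)R = 19.84 kΩ above and αR = 7.155 kΩ below.
Lower section ‖ load = 6.947 kΩ.
V_wiper = 9.20 × 6.947/(19.84 + 6.947) = 2.39 V.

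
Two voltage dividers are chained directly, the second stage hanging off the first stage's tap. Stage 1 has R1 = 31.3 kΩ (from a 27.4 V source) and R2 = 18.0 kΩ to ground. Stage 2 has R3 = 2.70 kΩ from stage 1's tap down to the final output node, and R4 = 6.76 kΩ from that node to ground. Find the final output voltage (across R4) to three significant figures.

Stage 2 presents R3+R4 = 9.460 kΩ as a load on stage 1's tap.
Stage 1's lower leg becomes R2‖(R3+R4) = 6.201 kΩ, so V_mid = 27.4 × 6.201/37.50 = 4.531 V.
Stage 2 is itself unloaded: V_out = V_mid × R4/(R3+R4) = 4.531 × 6.76/9.460 = 3.24 V.

V_out ≈ 3.24 V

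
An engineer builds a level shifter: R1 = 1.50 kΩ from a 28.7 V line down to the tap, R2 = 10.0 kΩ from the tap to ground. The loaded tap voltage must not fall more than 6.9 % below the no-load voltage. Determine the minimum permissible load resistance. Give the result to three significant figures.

Output resistance R_th = R1‖R2 = (1.50 × 10.0)/11.50 = 1.304 kΩ.
The fractional drop is R_th/(R_th + R_L); requiring this ≤ 0.0690 gives R_L ≥ R_th(1/0.0690 − 1) = 1.304 × 13.49 = 17.6 kΩ.

R_L(min) ≈ 17.6 kΩ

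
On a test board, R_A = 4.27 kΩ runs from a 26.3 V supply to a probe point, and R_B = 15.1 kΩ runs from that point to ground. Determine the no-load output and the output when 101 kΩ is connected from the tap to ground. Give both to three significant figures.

Unloaded: 20.5 V; loaded: 19.8 V

Open-circuit: V = 26.3 × 15.1/(4.27 + 15.1) = 20.5 V.
With the load, R_B becomes R_B‖R_L = 13.14 kΩ, so V = 26.3 × 13.14/17.41 = 19.8 V.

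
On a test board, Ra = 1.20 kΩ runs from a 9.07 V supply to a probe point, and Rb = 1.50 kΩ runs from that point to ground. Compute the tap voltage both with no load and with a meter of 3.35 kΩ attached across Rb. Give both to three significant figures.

Unloaded: 5.04 V; loaded: 4.20 V

Open-circuit: V = 9.07 × 1.50/(1.20 + 1.50) = 5.04 V.
With the load, Rb becomes Rb‖R_L = 1.036 kΩ, so V = 9.07 × 1.036/2.236 = 4.20 V.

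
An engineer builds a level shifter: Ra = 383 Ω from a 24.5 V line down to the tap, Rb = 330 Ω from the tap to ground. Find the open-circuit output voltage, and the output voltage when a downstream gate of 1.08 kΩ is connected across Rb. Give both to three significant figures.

Open-circuit: V = 24.5 × 330/(383 + 330) = 11.3 V.
With the load, Rb becomes Rb‖R_L = 252.8 Ω, so V = 24.5 × 252.8/635.8 = 9.74 V.

Unloaded: 11.3 V; loaded: 9.74 V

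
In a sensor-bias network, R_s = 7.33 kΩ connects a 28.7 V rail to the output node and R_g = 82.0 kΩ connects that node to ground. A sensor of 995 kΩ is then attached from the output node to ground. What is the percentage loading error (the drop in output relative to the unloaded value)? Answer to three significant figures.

0.672 %

The divider's output (Thévenin) resistance is R_s‖R_g = 6.729 kΩ.
Fractional drop under load = R_th/(R_th + R_L) = 6.729 / (6.729 + 995) = 0.006717.
So the output falls by 0.672 %.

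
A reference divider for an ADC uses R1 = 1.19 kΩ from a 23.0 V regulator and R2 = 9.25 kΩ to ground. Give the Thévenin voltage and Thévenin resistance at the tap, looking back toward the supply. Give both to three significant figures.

V_th is the open-circuit tap voltage: 23.0 × 9.25/(1.19 + 9.25) = 20.4 V.
With the supply zeroed, R1 and R2 appear in parallel from the tap: R_th = R1‖R2 = (1.19 × 9.25)/10.44 = 1.05 kΩ.

V_th = 20.4 V, R_th = 1.05 kΩ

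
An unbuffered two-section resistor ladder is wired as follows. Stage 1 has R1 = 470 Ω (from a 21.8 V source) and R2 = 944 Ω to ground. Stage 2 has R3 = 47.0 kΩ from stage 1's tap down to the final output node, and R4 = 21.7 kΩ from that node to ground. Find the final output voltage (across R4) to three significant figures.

Stage 2 presents R3+R4 = 68700 Ω as a load on stage 1's tap.
Stage 1's lower leg becomes R2‖(R3+R4) = 931.2 Ω, so V_mid = 21.8 × 931.2/1401 = 14.49 V.
Stage 2 is itself unloaded: V_out = V_mid × R4/(R3+R4) = 14.49 × 21700/68700 = 4.58 V.

V_out ≈ 4.58 V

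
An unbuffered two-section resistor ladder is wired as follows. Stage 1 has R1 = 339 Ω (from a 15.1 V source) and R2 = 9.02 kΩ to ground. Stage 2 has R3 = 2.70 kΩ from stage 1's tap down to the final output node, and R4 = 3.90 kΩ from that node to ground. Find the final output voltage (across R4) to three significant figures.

Stage 2 presents R3+R4 = 6600 Ω as a load on stage 1's tap.
Stage 1's lower leg becomes R2‖(R3+R4) = 3811 Ω, so V_mid = 15.1 × 3811/4150 = 13.87 V.
Stage 2 is itself unloaded: V_out = V_mid × R4/(R3+R4) = 13.87 × 3900/6600 = 8.19 V.

V_out ≈ 8.19 V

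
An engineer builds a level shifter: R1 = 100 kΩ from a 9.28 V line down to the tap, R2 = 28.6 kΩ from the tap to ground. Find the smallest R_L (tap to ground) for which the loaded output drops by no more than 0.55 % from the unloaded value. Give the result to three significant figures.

R_L(min) ≈ 4.02 MΩ

Output resistance R_th = R1‖R2 = (100 × 28.6)/128.6 = 22.24 kΩ.
The fractional drop is R_th/(R_th + R_L); requiring this ≤ 0.00550 gives R_L ≥ R_th(1/0.00550 − 1) = 22.24 × 180.8 = 4.02 MΩ.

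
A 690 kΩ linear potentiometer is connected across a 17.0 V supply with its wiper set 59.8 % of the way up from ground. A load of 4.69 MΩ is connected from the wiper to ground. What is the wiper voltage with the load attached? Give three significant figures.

The wiper splits the pot into (1−α)R = 277.4 kΩ above and αR = 412.6 kΩ below.
Lower section ‖ load = 379.3 kΩ.
V_wiper = 17.0 × 379.3/(277.4 + 379.3) = 9.82 V.

V ≈ 9.82 V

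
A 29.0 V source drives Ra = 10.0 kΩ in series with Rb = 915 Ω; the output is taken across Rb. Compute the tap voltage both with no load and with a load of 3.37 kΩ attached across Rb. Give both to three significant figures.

Open-circuit: V = 29.0 × 915/(10000 + 915) = 2.43 V.
With the load, Rb becomes Rb‖R_L = 719.6 Ω, so V = 29.0 × 719.6/10720 = 1.95 V.

Unloaded: 2.43 V; loaded: 1.95 V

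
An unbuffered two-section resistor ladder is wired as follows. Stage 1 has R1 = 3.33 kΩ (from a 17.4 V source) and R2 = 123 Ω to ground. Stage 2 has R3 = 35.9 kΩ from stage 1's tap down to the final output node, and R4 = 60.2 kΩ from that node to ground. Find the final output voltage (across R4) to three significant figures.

Stage 2 presents R3+R4 = 96100 Ω as a load on stage 1's tap.
Stage 1's lower leg becomes R2‖(R3+R4) = 122.8 Ω, so V_mid = 17.4 × 122.8/3453 = 0.6190 V.
Stage 2 is itself unloaded: V_out = V_mid × R4/(R3+R4) = 0.6190 × 60200/96100 = 0.388 V.

V_out ≈ 0.388 V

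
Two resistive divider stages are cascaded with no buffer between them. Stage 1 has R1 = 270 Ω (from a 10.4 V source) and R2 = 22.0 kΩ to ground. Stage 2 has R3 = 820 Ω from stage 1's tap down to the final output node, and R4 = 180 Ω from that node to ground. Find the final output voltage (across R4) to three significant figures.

Stage 2 presents R3+R4 = 1000 Ω as a load on stage 1's tap.
Stage 1's lower leg becomes R2‖(R3+R4) = 956.5 Ω, so V_mid = 10.4 × 956.5/1227 = 8.111 V.
Stage 2 is itself unloaded: V_out = V_mid × R4/(R3+R4) = 8.111 × 180/1000 = 1.46 V.

V_out ≈ 1.46 V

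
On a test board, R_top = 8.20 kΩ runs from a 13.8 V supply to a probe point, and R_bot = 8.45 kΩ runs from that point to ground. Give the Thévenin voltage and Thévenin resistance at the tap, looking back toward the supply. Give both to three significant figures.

V_th is the open-circuit tap voltage: 13.8 × 8.45/(8.20 + 8.45) = 7.00 V.
With the supply zeroed, R_top and R_bot appear in parallel from the tap: R_th = R_top‖R_bot = (8.20 × 8.45)/16.65 = 4.16 kΩ.

V_th = 7.00 V, R_th = 4.16 kΩ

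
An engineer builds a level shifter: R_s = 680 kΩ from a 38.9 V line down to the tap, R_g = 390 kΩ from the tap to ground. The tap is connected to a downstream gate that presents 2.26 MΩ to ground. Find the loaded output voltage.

V_out ≈ 12.8 V

The load sits in parallel with R_g: R_g‖R_L = (390 × 2260) / (390 + 2260) = 332.6 kΩ.
V_out = 38.9 × 332.6 / (680 + 332.6) = 38.9 × 332.6/1013 = 12.8 V.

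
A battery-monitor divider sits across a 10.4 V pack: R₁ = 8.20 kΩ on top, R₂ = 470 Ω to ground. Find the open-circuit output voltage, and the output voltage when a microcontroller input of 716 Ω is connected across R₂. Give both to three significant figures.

Open-circuit: V = 10.4 × 470/(8200 + 470) = 0.564 V.
With the load, R₂ becomes R₂‖R_L = 283.7 Ω, so V = 10.4 × 283.7/8484 = 0.348 V.

Unloaded: 0.564 V; loaded: 0.348 V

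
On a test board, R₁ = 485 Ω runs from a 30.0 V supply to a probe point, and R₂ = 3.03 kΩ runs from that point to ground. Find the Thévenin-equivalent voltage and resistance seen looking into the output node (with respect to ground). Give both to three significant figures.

V_th is the open-circuit tap voltage: 30.0 × 3030/(485 + 3030) = 25.9 V.
With the supply zeroed, R₁ and R₂ appear in parallel from the tap: R_th = R₁‖R₂ = (485 × 3030)/3515 = 418 Ω.

V_th = 25.9 V, R_th = 418 Ω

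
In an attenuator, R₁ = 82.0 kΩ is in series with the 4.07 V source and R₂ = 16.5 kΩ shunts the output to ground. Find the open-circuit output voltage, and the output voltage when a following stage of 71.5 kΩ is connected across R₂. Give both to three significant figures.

Open-circuit: V = 4.07 × 16.5/(82.0 + 16.5) = 0.682 V.
With the load, R₂ becomes R₂‖R_L = 13.41 kΩ, so V = 4.07 × 13.41/95.41 = 0.572 V.

Unloaded: 0.682 V; loaded: 0.572 V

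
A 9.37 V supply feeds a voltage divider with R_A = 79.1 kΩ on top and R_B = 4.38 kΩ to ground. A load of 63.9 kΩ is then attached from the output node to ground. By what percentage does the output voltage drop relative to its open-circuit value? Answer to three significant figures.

6.10 %

The divider's output (Thévenin) resistance is R_A‖R_B = 4.150 kΩ.
Fractional drop under load = R_th/(R_th + R_L) = 4.150 / (4.150 + 63.9) = 0.06099.
So the output falls by 6.10 %.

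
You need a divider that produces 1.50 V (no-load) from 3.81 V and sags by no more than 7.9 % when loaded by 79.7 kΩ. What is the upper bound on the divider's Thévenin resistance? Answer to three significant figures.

Loading drop = R_th/(R_th + R_L) ≤ 0.0790, so R_th ≤ R_L · ε/(1−ε) = 79.7 kΩ × 0.0790/0.9210 = 6.84 kΩ.
(Any R1, R2 with R2/(R1+R2) = 0.394 and R1‖R2 ≤ 6.84 kΩ will meet the spec.)

R_th ≤ 6.84 kΩ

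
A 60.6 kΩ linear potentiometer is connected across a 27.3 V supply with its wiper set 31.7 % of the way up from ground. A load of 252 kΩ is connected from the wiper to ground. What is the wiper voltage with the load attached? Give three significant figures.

V ≈ 8.23 V

The wiper splits the pot into (1−α)R = 41.39 kΩ above and αR = 19.21 kΩ below.
Lower section ‖ load = 17.85 kΩ.
V_wiper = 27.3 × 17.85/(41.39 + 17.85) = 8.23 V.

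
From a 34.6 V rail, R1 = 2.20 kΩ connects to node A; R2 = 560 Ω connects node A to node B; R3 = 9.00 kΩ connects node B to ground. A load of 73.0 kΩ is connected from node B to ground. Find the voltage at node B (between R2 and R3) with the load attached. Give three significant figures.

V ≈ 25.7 V

At node B, R3 is in parallel with the load: R3‖R_L = 8012 Ω.
Below node A the resistance is R2 + (R3‖R_L) = 8572 Ω, so V_A = 34.6 × 8572/10770 = 27.53 V.
Then V_B = V_A × (R3‖R_L)/(R2 + R3‖R_L) = 27.53 × 8012/8572 = 25.7 V.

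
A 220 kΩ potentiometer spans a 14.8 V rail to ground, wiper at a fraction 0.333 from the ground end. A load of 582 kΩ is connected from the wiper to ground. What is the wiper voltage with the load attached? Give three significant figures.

The wiper splits the pot into (1−α)R = 146.7 kΩ above and αR = 73.26 kΩ below.
Lower section ‖ load = 65.07 kΩ.
V_wiper = 14.8 × 65.07/(146.7 + 65.07) = 4.55 V.

V ≈ 4.55 V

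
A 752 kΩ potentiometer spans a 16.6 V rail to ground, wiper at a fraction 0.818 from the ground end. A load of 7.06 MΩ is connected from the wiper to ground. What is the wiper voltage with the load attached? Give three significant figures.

The wiper splits the pot into (1−α)R = 136.9 kΩ above and αR = 615.1 kΩ below.
Lower section ‖ load = 565.8 kΩ.
V_wiper = 16.6 × 565.8/(136.9 + 565.8) = 13.4 V.

V ≈ 13.4 V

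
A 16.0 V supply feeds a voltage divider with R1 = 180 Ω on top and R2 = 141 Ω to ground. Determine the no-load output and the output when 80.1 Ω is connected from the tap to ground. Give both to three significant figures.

Open-circuit: V = 16.0 × 141/(180 + 141) = 7.03 V.
With the load, R2 becomes R2‖R_L = 51.08 Ω, so V = 16.0 × 51.08/231.1 = 3.54 V.

Unloaded: 7.03 V; loaded: 3.54 V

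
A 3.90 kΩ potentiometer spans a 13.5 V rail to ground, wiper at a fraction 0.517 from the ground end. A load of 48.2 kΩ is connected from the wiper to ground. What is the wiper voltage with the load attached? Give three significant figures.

The wiper splits the pot into (1−α)R = 1.884 kΩ above and αR = 2.016 kΩ below.
Lower section ‖ load = 1.935 kΩ.
V_wiper = 13.5 × 1.935/(1.884 + 1.935) = 6.84 V.

V ≈ 6.84 V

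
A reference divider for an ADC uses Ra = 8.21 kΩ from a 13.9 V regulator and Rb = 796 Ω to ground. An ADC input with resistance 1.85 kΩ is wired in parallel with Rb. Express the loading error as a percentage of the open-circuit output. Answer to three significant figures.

Unloaded V = 13.9 × 796/9006 = 1.229 V.
Loaded: Rb‖R_L = 556.5 Ω, giving V = 13.9 × 556.5/8767 = 0.8824 V.
Drop = (1.229 − 0.8824) / 1.229 = 28.2 %.

28.2 %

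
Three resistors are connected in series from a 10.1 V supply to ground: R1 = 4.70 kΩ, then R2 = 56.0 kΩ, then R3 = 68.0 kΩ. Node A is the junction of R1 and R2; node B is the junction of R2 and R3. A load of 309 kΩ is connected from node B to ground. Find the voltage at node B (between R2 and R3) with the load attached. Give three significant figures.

At node B, R3 is in parallel with the load: R3‖R_L = 55.73 kΩ.
Below node A the resistance is R2 + (R3‖R_L) = 111.7 kΩ, so V_A = 10.1 × 111.7/116.4 = 9.692 V.
Then V_B = V_A × (R3‖R_L)/(R2 + R3‖R_L) = 9.692 × 55.73/111.7 = 4.83 V.

V ≈ 4.83 V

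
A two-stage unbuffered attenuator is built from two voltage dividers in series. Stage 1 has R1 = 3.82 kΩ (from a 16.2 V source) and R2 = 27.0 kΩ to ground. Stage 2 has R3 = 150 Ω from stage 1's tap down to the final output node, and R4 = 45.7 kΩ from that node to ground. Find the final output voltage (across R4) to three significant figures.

V_out ≈ 13.2 V

Stage 2 presents R3+R4 = 45850 Ω as a load on stage 1's tap.
Stage 1's lower leg becomes R2‖(R3+R4) = 16990 Ω, so V_mid = 16.2 × 16990/20810 = 13.23 V.
Stage 2 is itself unloaded: V_out = V_mid × R4/(R3+R4) = 13.23 × 45700/45850 = 13.2 V.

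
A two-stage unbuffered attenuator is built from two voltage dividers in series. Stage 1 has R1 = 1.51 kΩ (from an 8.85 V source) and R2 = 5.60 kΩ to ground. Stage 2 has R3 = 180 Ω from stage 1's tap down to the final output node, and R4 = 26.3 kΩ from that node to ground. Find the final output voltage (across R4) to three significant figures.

V_out ≈ 6.63 V

Stage 2 presents R3+R4 = 26480 Ω as a load on stage 1's tap.
Stage 1's lower leg becomes R2‖(R3+R4) = 4622 Ω, so V_mid = 8.85 × 4622/6132 = 6.671 V.
Stage 2 is itself unloaded: V_out = V_mid × R4/(R3+R4) = 6.671 × 26300/26480 = 6.63 V.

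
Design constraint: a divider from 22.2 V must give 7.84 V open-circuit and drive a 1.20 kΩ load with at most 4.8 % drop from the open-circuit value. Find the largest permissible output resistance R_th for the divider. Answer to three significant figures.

R_th ≤ 60.5 Ω

Loading drop = R_th/(R_th + R_L) ≤ 0.0480, so R_th ≤ R_L · ε/(1−ε) = 1.20 kΩ × 0.0480/0.9520 = 60.5 Ω.
(Any R1, R2 with R2/(R1+R2) = 0.353 and R1‖R2 ≤ 60.5 Ω will meet the spec.)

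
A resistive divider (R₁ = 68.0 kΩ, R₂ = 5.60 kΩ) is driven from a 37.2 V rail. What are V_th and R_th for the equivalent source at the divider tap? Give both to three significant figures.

V_th is the open-circuit tap voltage: 37.2 × 5.60/(68.0 + 5.60) = 2.83 V.
With the supply zeroed, R₁ and R₂ appear in parallel from the tap: R_th = R₁‖R₂ = (68.0 × 5.60)/73.60 = 5.17 kΩ.

V_th = 2.83 V, R_th = 5.17 kΩ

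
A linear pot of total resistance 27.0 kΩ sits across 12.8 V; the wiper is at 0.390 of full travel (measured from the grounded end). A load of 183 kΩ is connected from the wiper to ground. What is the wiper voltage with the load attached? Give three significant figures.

The wiper splits the pot into (1−α)R = 16.47 kΩ above and αR = 10.53 kΩ below.
Lower section ‖ load = 9.957 kΩ.
V_wiper = 12.8 × 9.957/(16.47 + 9.957) = 4.82 V.

V ≈ 4.82 V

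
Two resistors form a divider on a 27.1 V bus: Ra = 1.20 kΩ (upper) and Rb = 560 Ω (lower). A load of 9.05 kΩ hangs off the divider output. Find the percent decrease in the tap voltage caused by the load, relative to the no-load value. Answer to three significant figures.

4.05 %

The divider's output (Thévenin) resistance is Ra‖Rb = 381.8 Ω.
Fractional drop under load = R_th/(R_th + R_L) = 381.8 / (381.8 + 9050) = 0.04048.
So the output falls by 4.05 %.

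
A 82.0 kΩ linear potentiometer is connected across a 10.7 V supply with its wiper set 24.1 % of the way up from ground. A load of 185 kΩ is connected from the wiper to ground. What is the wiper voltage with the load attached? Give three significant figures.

The wiper splits the pot into (1−α)R = 62.24 kΩ above and αR = 19.76 kΩ below.
Lower section ‖ load = 17.85 kΩ.
V_wiper = 10.7 × 17.85/(62.24 + 17.85) = 2.39 V.

V ≈ 2.39 V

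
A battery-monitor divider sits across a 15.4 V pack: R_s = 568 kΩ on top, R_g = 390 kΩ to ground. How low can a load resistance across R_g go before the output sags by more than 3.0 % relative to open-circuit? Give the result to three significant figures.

Output resistance R_th = R_s‖R_g = (568 × 390)/958.0 = 231.2 kΩ.
The fractional drop is R_th/(R_th + R_L); requiring this ≤ 0.0300 gives R_L ≥ R_th(1/0.0300 − 1) = 231.2 × 32.33 = 7.48 MΩ.

R_L(min) ≈ 7.48 MΩ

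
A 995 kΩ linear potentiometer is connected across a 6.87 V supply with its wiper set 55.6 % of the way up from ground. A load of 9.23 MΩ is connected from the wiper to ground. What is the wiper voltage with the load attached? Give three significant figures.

V ≈ 3.72 V

The wiper splits the pot into (1−α)R = 441.8 kΩ above and αR = 553.2 kΩ below.
Lower section ‖ load = 521.9 kΩ.
V_wiper = 6.87 × 521.9/(441.8 + 521.9) = 3.72 V.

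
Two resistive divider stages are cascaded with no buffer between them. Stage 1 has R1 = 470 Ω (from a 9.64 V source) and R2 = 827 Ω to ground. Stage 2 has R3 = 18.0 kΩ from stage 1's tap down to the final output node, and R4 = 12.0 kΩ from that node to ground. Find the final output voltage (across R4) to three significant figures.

Stage 2 presents R3+R4 = 30000 Ω as a load on stage 1's tap.
Stage 1's lower leg becomes R2‖(R3+R4) = 804.8 Ω, so V_mid = 9.64 × 804.8/1275 = 6.086 V.
Stage 2 is itself unloaded: V_out = V_mid × R4/(R3+R4) = 6.086 × 12000/30000 = 2.43 V.

V_out ≈ 2.43 V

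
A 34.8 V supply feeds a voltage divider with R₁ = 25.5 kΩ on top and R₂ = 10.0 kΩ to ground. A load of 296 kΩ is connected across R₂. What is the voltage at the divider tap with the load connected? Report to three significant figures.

The load sits in parallel with R₂: R₂‖R_L = (10.0 × 296) / (10.0 + 296) = 9.673 kΩ.
V_out = 34.8 × 9.673 / (25.5 + 9.673) = 34.8 × 9.673/35.17 = 9.57 V.

V_out ≈ 9.57 V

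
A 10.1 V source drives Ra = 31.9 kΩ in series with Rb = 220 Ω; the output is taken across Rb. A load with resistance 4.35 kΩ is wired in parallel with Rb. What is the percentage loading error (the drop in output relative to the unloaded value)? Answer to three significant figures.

The divider's output (Thévenin) resistance is Ra‖Rb = 218.5 Ω.
Fractional drop under load = R_th/(R_th + R_L) = 218.5 / (218.5 + 4350) = 0.04783.
So the output falls by 4.78 %.

4.78 %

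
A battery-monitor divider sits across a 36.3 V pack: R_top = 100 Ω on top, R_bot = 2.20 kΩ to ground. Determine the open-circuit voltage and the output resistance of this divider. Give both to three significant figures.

V_th = 34.7 V, R_th = 95.7 Ω

V_th is the open-circuit tap voltage: 36.3 × 2200/(100 + 2200) = 34.7 V.
With the supply zeroed, R_top and R_bot appear in parallel from the tap: R_th = R_top‖R_bot = (100 × 2200)/2300 = 95.7 Ω.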